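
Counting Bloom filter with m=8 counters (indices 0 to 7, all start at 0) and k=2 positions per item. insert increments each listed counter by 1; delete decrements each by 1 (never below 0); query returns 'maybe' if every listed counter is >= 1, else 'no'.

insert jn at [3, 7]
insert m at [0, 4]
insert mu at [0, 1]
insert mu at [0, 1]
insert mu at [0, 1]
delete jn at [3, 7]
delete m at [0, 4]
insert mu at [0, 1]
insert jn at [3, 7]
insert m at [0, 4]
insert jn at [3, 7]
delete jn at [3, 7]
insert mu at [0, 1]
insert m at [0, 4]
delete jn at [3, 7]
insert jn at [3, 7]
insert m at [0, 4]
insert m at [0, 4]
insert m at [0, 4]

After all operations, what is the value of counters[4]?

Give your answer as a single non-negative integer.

Answer: 5

Derivation:
Step 1: insert jn at [3, 7] -> counters=[0,0,0,1,0,0,0,1]
Step 2: insert m at [0, 4] -> counters=[1,0,0,1,1,0,0,1]
Step 3: insert mu at [0, 1] -> counters=[2,1,0,1,1,0,0,1]
Step 4: insert mu at [0, 1] -> counters=[3,2,0,1,1,0,0,1]
Step 5: insert mu at [0, 1] -> counters=[4,3,0,1,1,0,0,1]
Step 6: delete jn at [3, 7] -> counters=[4,3,0,0,1,0,0,0]
Step 7: delete m at [0, 4] -> counters=[3,3,0,0,0,0,0,0]
Step 8: insert mu at [0, 1] -> counters=[4,4,0,0,0,0,0,0]
Step 9: insert jn at [3, 7] -> counters=[4,4,0,1,0,0,0,1]
Step 10: insert m at [0, 4] -> counters=[5,4,0,1,1,0,0,1]
Step 11: insert jn at [3, 7] -> counters=[5,4,0,2,1,0,0,2]
Step 12: delete jn at [3, 7] -> counters=[5,4,0,1,1,0,0,1]
Step 13: insert mu at [0, 1] -> counters=[6,5,0,1,1,0,0,1]
Step 14: insert m at [0, 4] -> counters=[7,5,0,1,2,0,0,1]
Step 15: delete jn at [3, 7] -> counters=[7,5,0,0,2,0,0,0]
Step 16: insert jn at [3, 7] -> counters=[7,5,0,1,2,0,0,1]
Step 17: insert m at [0, 4] -> counters=[8,5,0,1,3,0,0,1]
Step 18: insert m at [0, 4] -> counters=[9,5,0,1,4,0,0,1]
Step 19: insert m at [0, 4] -> counters=[10,5,0,1,5,0,0,1]
Final counters=[10,5,0,1,5,0,0,1] -> counters[4]=5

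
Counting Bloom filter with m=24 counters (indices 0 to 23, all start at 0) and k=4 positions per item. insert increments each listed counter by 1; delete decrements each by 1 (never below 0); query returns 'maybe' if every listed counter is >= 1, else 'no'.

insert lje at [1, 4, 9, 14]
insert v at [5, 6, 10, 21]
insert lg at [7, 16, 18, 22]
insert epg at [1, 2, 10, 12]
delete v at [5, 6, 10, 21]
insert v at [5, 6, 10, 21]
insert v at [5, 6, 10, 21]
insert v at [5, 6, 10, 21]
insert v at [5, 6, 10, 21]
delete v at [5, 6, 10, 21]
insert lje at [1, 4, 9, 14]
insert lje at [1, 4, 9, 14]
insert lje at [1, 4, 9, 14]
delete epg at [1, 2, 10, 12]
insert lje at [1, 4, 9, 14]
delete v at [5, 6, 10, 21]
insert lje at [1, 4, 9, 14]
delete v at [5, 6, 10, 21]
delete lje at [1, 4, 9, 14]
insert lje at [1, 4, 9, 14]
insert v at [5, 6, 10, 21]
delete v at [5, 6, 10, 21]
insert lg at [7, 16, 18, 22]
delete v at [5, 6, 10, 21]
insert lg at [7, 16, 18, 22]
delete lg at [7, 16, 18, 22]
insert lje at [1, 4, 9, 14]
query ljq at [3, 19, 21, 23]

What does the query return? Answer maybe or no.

Answer: no

Derivation:
Step 1: insert lje at [1, 4, 9, 14] -> counters=[0,1,0,0,1,0,0,0,0,1,0,0,0,0,1,0,0,0,0,0,0,0,0,0]
Step 2: insert v at [5, 6, 10, 21] -> counters=[0,1,0,0,1,1,1,0,0,1,1,0,0,0,1,0,0,0,0,0,0,1,0,0]
Step 3: insert lg at [7, 16, 18, 22] -> counters=[0,1,0,0,1,1,1,1,0,1,1,0,0,0,1,0,1,0,1,0,0,1,1,0]
Step 4: insert epg at [1, 2, 10, 12] -> counters=[0,2,1,0,1,1,1,1,0,1,2,0,1,0,1,0,1,0,1,0,0,1,1,0]
Step 5: delete v at [5, 6, 10, 21] -> counters=[0,2,1,0,1,0,0,1,0,1,1,0,1,0,1,0,1,0,1,0,0,0,1,0]
Step 6: insert v at [5, 6, 10, 21] -> counters=[0,2,1,0,1,1,1,1,0,1,2,0,1,0,1,0,1,0,1,0,0,1,1,0]
Step 7: insert v at [5, 6, 10, 21] -> counters=[0,2,1,0,1,2,2,1,0,1,3,0,1,0,1,0,1,0,1,0,0,2,1,0]
Step 8: insert v at [5, 6, 10, 21] -> counters=[0,2,1,0,1,3,3,1,0,1,4,0,1,0,1,0,1,0,1,0,0,3,1,0]
Step 9: insert v at [5, 6, 10, 21] -> counters=[0,2,1,0,1,4,4,1,0,1,5,0,1,0,1,0,1,0,1,0,0,4,1,0]
Step 10: delete v at [5, 6, 10, 21] -> counters=[0,2,1,0,1,3,3,1,0,1,4,0,1,0,1,0,1,0,1,0,0,3,1,0]
Step 11: insert lje at [1, 4, 9, 14] -> counters=[0,3,1,0,2,3,3,1,0,2,4,0,1,0,2,0,1,0,1,0,0,3,1,0]
Step 12: insert lje at [1, 4, 9, 14] -> counters=[0,4,1,0,3,3,3,1,0,3,4,0,1,0,3,0,1,0,1,0,0,3,1,0]
Step 13: insert lje at [1, 4, 9, 14] -> counters=[0,5,1,0,4,3,3,1,0,4,4,0,1,0,4,0,1,0,1,0,0,3,1,0]
Step 14: delete epg at [1, 2, 10, 12] -> counters=[0,4,0,0,4,3,3,1,0,4,3,0,0,0,4,0,1,0,1,0,0,3,1,0]
Step 15: insert lje at [1, 4, 9, 14] -> counters=[0,5,0,0,5,3,3,1,0,5,3,0,0,0,5,0,1,0,1,0,0,3,1,0]
Step 16: delete v at [5, 6, 10, 21] -> counters=[0,5,0,0,5,2,2,1,0,5,2,0,0,0,5,0,1,0,1,0,0,2,1,0]
Step 17: insert lje at [1, 4, 9, 14] -> counters=[0,6,0,0,6,2,2,1,0,6,2,0,0,0,6,0,1,0,1,0,0,2,1,0]
Step 18: delete v at [5, 6, 10, 21] -> counters=[0,6,0,0,6,1,1,1,0,6,1,0,0,0,6,0,1,0,1,0,0,1,1,0]
Step 19: delete lje at [1, 4, 9, 14] -> counters=[0,5,0,0,5,1,1,1,0,5,1,0,0,0,5,0,1,0,1,0,0,1,1,0]
Step 20: insert lje at [1, 4, 9, 14] -> counters=[0,6,0,0,6,1,1,1,0,6,1,0,0,0,6,0,1,0,1,0,0,1,1,0]
Step 21: insert v at [5, 6, 10, 21] -> counters=[0,6,0,0,6,2,2,1,0,6,2,0,0,0,6,0,1,0,1,0,0,2,1,0]
Step 22: delete v at [5, 6, 10, 21] -> counters=[0,6,0,0,6,1,1,1,0,6,1,0,0,0,6,0,1,0,1,0,0,1,1,0]
Step 23: insert lg at [7, 16, 18, 22] -> counters=[0,6,0,0,6,1,1,2,0,6,1,0,0,0,6,0,2,0,2,0,0,1,2,0]
Step 24: delete v at [5, 6, 10, 21] -> counters=[0,6,0,0,6,0,0,2,0,6,0,0,0,0,6,0,2,0,2,0,0,0,2,0]
Step 25: insert lg at [7, 16, 18, 22] -> counters=[0,6,0,0,6,0,0,3,0,6,0,0,0,0,6,0,3,0,3,0,0,0,3,0]
Step 26: delete lg at [7, 16, 18, 22] -> counters=[0,6,0,0,6,0,0,2,0,6,0,0,0,0,6,0,2,0,2,0,0,0,2,0]
Step 27: insert lje at [1, 4, 9, 14] -> counters=[0,7,0,0,7,0,0,2,0,7,0,0,0,0,7,0,2,0,2,0,0,0,2,0]
Query ljq: check counters[3]=0 counters[19]=0 counters[21]=0 counters[23]=0 -> no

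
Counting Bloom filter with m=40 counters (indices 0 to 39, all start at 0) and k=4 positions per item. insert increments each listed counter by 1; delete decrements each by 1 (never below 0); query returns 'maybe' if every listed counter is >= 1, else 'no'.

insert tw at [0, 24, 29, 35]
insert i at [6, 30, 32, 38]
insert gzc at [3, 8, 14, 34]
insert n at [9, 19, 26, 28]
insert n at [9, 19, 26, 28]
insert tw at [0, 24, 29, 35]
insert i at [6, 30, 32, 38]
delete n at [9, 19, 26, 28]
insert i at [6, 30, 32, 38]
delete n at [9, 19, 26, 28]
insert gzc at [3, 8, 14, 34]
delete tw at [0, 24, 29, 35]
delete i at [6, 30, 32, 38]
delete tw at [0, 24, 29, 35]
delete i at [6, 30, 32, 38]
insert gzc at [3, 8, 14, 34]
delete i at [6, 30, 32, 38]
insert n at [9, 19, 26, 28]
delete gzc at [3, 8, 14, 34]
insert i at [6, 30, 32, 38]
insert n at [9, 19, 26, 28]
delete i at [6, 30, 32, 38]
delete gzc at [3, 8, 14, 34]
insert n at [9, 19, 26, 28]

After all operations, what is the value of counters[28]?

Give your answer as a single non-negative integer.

Answer: 3

Derivation:
Step 1: insert tw at [0, 24, 29, 35] -> counters=[1,0,0,0,0,0,0,0,0,0,0,0,0,0,0,0,0,0,0,0,0,0,0,0,1,0,0,0,0,1,0,0,0,0,0,1,0,0,0,0]
Step 2: insert i at [6, 30, 32, 38] -> counters=[1,0,0,0,0,0,1,0,0,0,0,0,0,0,0,0,0,0,0,0,0,0,0,0,1,0,0,0,0,1,1,0,1,0,0,1,0,0,1,0]
Step 3: insert gzc at [3, 8, 14, 34] -> counters=[1,0,0,1,0,0,1,0,1,0,0,0,0,0,1,0,0,0,0,0,0,0,0,0,1,0,0,0,0,1,1,0,1,0,1,1,0,0,1,0]
Step 4: insert n at [9, 19, 26, 28] -> counters=[1,0,0,1,0,0,1,0,1,1,0,0,0,0,1,0,0,0,0,1,0,0,0,0,1,0,1,0,1,1,1,0,1,0,1,1,0,0,1,0]
Step 5: insert n at [9, 19, 26, 28] -> counters=[1,0,0,1,0,0,1,0,1,2,0,0,0,0,1,0,0,0,0,2,0,0,0,0,1,0,2,0,2,1,1,0,1,0,1,1,0,0,1,0]
Step 6: insert tw at [0, 24, 29, 35] -> counters=[2,0,0,1,0,0,1,0,1,2,0,0,0,0,1,0,0,0,0,2,0,0,0,0,2,0,2,0,2,2,1,0,1,0,1,2,0,0,1,0]
Step 7: insert i at [6, 30, 32, 38] -> counters=[2,0,0,1,0,0,2,0,1,2,0,0,0,0,1,0,0,0,0,2,0,0,0,0,2,0,2,0,2,2,2,0,2,0,1,2,0,0,2,0]
Step 8: delete n at [9, 19, 26, 28] -> counters=[2,0,0,1,0,0,2,0,1,1,0,0,0,0,1,0,0,0,0,1,0,0,0,0,2,0,1,0,1,2,2,0,2,0,1,2,0,0,2,0]
Step 9: insert i at [6, 30, 32, 38] -> counters=[2,0,0,1,0,0,3,0,1,1,0,0,0,0,1,0,0,0,0,1,0,0,0,0,2,0,1,0,1,2,3,0,3,0,1,2,0,0,3,0]
Step 10: delete n at [9, 19, 26, 28] -> counters=[2,0,0,1,0,0,3,0,1,0,0,0,0,0,1,0,0,0,0,0,0,0,0,0,2,0,0,0,0,2,3,0,3,0,1,2,0,0,3,0]
Step 11: insert gzc at [3, 8, 14, 34] -> counters=[2,0,0,2,0,0,3,0,2,0,0,0,0,0,2,0,0,0,0,0,0,0,0,0,2,0,0,0,0,2,3,0,3,0,2,2,0,0,3,0]
Step 12: delete tw at [0, 24, 29, 35] -> counters=[1,0,0,2,0,0,3,0,2,0,0,0,0,0,2,0,0,0,0,0,0,0,0,0,1,0,0,0,0,1,3,0,3,0,2,1,0,0,3,0]
Step 13: delete i at [6, 30, 32, 38] -> counters=[1,0,0,2,0,0,2,0,2,0,0,0,0,0,2,0,0,0,0,0,0,0,0,0,1,0,0,0,0,1,2,0,2,0,2,1,0,0,2,0]
Step 14: delete tw at [0, 24, 29, 35] -> counters=[0,0,0,2,0,0,2,0,2,0,0,0,0,0,2,0,0,0,0,0,0,0,0,0,0,0,0,0,0,0,2,0,2,0,2,0,0,0,2,0]
Step 15: delete i at [6, 30, 32, 38] -> counters=[0,0,0,2,0,0,1,0,2,0,0,0,0,0,2,0,0,0,0,0,0,0,0,0,0,0,0,0,0,0,1,0,1,0,2,0,0,0,1,0]
Step 16: insert gzc at [3, 8, 14, 34] -> counters=[0,0,0,3,0,0,1,0,3,0,0,0,0,0,3,0,0,0,0,0,0,0,0,0,0,0,0,0,0,0,1,0,1,0,3,0,0,0,1,0]
Step 17: delete i at [6, 30, 32, 38] -> counters=[0,0,0,3,0,0,0,0,3,0,0,0,0,0,3,0,0,0,0,0,0,0,0,0,0,0,0,0,0,0,0,0,0,0,3,0,0,0,0,0]
Step 18: insert n at [9, 19, 26, 28] -> counters=[0,0,0,3,0,0,0,0,3,1,0,0,0,0,3,0,0,0,0,1,0,0,0,0,0,0,1,0,1,0,0,0,0,0,3,0,0,0,0,0]
Step 19: delete gzc at [3, 8, 14, 34] -> counters=[0,0,0,2,0,0,0,0,2,1,0,0,0,0,2,0,0,0,0,1,0,0,0,0,0,0,1,0,1,0,0,0,0,0,2,0,0,0,0,0]
Step 20: insert i at [6, 30, 32, 38] -> counters=[0,0,0,2,0,0,1,0,2,1,0,0,0,0,2,0,0,0,0,1,0,0,0,0,0,0,1,0,1,0,1,0,1,0,2,0,0,0,1,0]
Step 21: insert n at [9, 19, 26, 28] -> counters=[0,0,0,2,0,0,1,0,2,2,0,0,0,0,2,0,0,0,0,2,0,0,0,0,0,0,2,0,2,0,1,0,1,0,2,0,0,0,1,0]
Step 22: delete i at [6, 30, 32, 38] -> counters=[0,0,0,2,0,0,0,0,2,2,0,0,0,0,2,0,0,0,0,2,0,0,0,0,0,0,2,0,2,0,0,0,0,0,2,0,0,0,0,0]
Step 23: delete gzc at [3, 8, 14, 34] -> counters=[0,0,0,1,0,0,0,0,1,2,0,0,0,0,1,0,0,0,0,2,0,0,0,0,0,0,2,0,2,0,0,0,0,0,1,0,0,0,0,0]
Step 24: insert n at [9, 19, 26, 28] -> counters=[0,0,0,1,0,0,0,0,1,3,0,0,0,0,1,0,0,0,0,3,0,0,0,0,0,0,3,0,3,0,0,0,0,0,1,0,0,0,0,0]
Final counters=[0,0,0,1,0,0,0,0,1,3,0,0,0,0,1,0,0,0,0,3,0,0,0,0,0,0,3,0,3,0,0,0,0,0,1,0,0,0,0,0] -> counters[28]=3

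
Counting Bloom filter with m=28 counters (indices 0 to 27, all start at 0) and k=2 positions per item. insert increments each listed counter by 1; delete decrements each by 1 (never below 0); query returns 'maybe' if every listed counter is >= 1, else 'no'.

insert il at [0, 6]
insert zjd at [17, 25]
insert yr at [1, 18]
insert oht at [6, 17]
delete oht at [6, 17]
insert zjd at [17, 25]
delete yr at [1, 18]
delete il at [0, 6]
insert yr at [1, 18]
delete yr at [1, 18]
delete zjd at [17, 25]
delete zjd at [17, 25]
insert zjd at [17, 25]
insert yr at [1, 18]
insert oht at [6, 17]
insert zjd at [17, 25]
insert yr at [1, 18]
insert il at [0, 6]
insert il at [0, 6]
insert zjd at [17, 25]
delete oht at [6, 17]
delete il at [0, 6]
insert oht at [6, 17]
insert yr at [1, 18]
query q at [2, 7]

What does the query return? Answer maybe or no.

Step 1: insert il at [0, 6] -> counters=[1,0,0,0,0,0,1,0,0,0,0,0,0,0,0,0,0,0,0,0,0,0,0,0,0,0,0,0]
Step 2: insert zjd at [17, 25] -> counters=[1,0,0,0,0,0,1,0,0,0,0,0,0,0,0,0,0,1,0,0,0,0,0,0,0,1,0,0]
Step 3: insert yr at [1, 18] -> counters=[1,1,0,0,0,0,1,0,0,0,0,0,0,0,0,0,0,1,1,0,0,0,0,0,0,1,0,0]
Step 4: insert oht at [6, 17] -> counters=[1,1,0,0,0,0,2,0,0,0,0,0,0,0,0,0,0,2,1,0,0,0,0,0,0,1,0,0]
Step 5: delete oht at [6, 17] -> counters=[1,1,0,0,0,0,1,0,0,0,0,0,0,0,0,0,0,1,1,0,0,0,0,0,0,1,0,0]
Step 6: insert zjd at [17, 25] -> counters=[1,1,0,0,0,0,1,0,0,0,0,0,0,0,0,0,0,2,1,0,0,0,0,0,0,2,0,0]
Step 7: delete yr at [1, 18] -> counters=[1,0,0,0,0,0,1,0,0,0,0,0,0,0,0,0,0,2,0,0,0,0,0,0,0,2,0,0]
Step 8: delete il at [0, 6] -> counters=[0,0,0,0,0,0,0,0,0,0,0,0,0,0,0,0,0,2,0,0,0,0,0,0,0,2,0,0]
Step 9: insert yr at [1, 18] -> counters=[0,1,0,0,0,0,0,0,0,0,0,0,0,0,0,0,0,2,1,0,0,0,0,0,0,2,0,0]
Step 10: delete yr at [1, 18] -> counters=[0,0,0,0,0,0,0,0,0,0,0,0,0,0,0,0,0,2,0,0,0,0,0,0,0,2,0,0]
Step 11: delete zjd at [17, 25] -> counters=[0,0,0,0,0,0,0,0,0,0,0,0,0,0,0,0,0,1,0,0,0,0,0,0,0,1,0,0]
Step 12: delete zjd at [17, 25] -> counters=[0,0,0,0,0,0,0,0,0,0,0,0,0,0,0,0,0,0,0,0,0,0,0,0,0,0,0,0]
Step 13: insert zjd at [17, 25] -> counters=[0,0,0,0,0,0,0,0,0,0,0,0,0,0,0,0,0,1,0,0,0,0,0,0,0,1,0,0]
Step 14: insert yr at [1, 18] -> counters=[0,1,0,0,0,0,0,0,0,0,0,0,0,0,0,0,0,1,1,0,0,0,0,0,0,1,0,0]
Step 15: insert oht at [6, 17] -> counters=[0,1,0,0,0,0,1,0,0,0,0,0,0,0,0,0,0,2,1,0,0,0,0,0,0,1,0,0]
Step 16: insert zjd at [17, 25] -> counters=[0,1,0,0,0,0,1,0,0,0,0,0,0,0,0,0,0,3,1,0,0,0,0,0,0,2,0,0]
Step 17: insert yr at [1, 18] -> counters=[0,2,0,0,0,0,1,0,0,0,0,0,0,0,0,0,0,3,2,0,0,0,0,0,0,2,0,0]
Step 18: insert il at [0, 6] -> counters=[1,2,0,0,0,0,2,0,0,0,0,0,0,0,0,0,0,3,2,0,0,0,0,0,0,2,0,0]
Step 19: insert il at [0, 6] -> counters=[2,2,0,0,0,0,3,0,0,0,0,0,0,0,0,0,0,3,2,0,0,0,0,0,0,2,0,0]
Step 20: insert zjd at [17, 25] -> counters=[2,2,0,0,0,0,3,0,0,0,0,0,0,0,0,0,0,4,2,0,0,0,0,0,0,3,0,0]
Step 21: delete oht at [6, 17] -> counters=[2,2,0,0,0,0,2,0,0,0,0,0,0,0,0,0,0,3,2,0,0,0,0,0,0,3,0,0]
Step 22: delete il at [0, 6] -> counters=[1,2,0,0,0,0,1,0,0,0,0,0,0,0,0,0,0,3,2,0,0,0,0,0,0,3,0,0]
Step 23: insert oht at [6, 17] -> counters=[1,2,0,0,0,0,2,0,0,0,0,0,0,0,0,0,0,4,2,0,0,0,0,0,0,3,0,0]
Step 24: insert yr at [1, 18] -> counters=[1,3,0,0,0,0,2,0,0,0,0,0,0,0,0,0,0,4,3,0,0,0,0,0,0,3,0,0]
Query q: check counters[2]=0 counters[7]=0 -> no

Answer: no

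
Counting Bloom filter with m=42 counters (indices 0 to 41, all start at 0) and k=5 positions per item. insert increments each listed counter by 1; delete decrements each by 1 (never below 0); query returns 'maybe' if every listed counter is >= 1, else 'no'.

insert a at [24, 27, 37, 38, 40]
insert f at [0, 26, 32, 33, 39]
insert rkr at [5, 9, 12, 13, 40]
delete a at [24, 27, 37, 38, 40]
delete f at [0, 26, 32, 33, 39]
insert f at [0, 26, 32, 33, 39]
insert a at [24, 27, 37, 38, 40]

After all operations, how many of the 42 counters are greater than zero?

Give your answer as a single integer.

Step 1: insert a at [24, 27, 37, 38, 40] -> counters=[0,0,0,0,0,0,0,0,0,0,0,0,0,0,0,0,0,0,0,0,0,0,0,0,1,0,0,1,0,0,0,0,0,0,0,0,0,1,1,0,1,0]
Step 2: insert f at [0, 26, 32, 33, 39] -> counters=[1,0,0,0,0,0,0,0,0,0,0,0,0,0,0,0,0,0,0,0,0,0,0,0,1,0,1,1,0,0,0,0,1,1,0,0,0,1,1,1,1,0]
Step 3: insert rkr at [5, 9, 12, 13, 40] -> counters=[1,0,0,0,0,1,0,0,0,1,0,0,1,1,0,0,0,0,0,0,0,0,0,0,1,0,1,1,0,0,0,0,1,1,0,0,0,1,1,1,2,0]
Step 4: delete a at [24, 27, 37, 38, 40] -> counters=[1,0,0,0,0,1,0,0,0,1,0,0,1,1,0,0,0,0,0,0,0,0,0,0,0,0,1,0,0,0,0,0,1,1,0,0,0,0,0,1,1,0]
Step 5: delete f at [0, 26, 32, 33, 39] -> counters=[0,0,0,0,0,1,0,0,0,1,0,0,1,1,0,0,0,0,0,0,0,0,0,0,0,0,0,0,0,0,0,0,0,0,0,0,0,0,0,0,1,0]
Step 6: insert f at [0, 26, 32, 33, 39] -> counters=[1,0,0,0,0,1,0,0,0,1,0,0,1,1,0,0,0,0,0,0,0,0,0,0,0,0,1,0,0,0,0,0,1,1,0,0,0,0,0,1,1,0]
Step 7: insert a at [24, 27, 37, 38, 40] -> counters=[1,0,0,0,0,1,0,0,0,1,0,0,1,1,0,0,0,0,0,0,0,0,0,0,1,0,1,1,0,0,0,0,1,1,0,0,0,1,1,1,2,0]
Final counters=[1,0,0,0,0,1,0,0,0,1,0,0,1,1,0,0,0,0,0,0,0,0,0,0,1,0,1,1,0,0,0,0,1,1,0,0,0,1,1,1,2,0] -> 14 nonzero

Answer: 14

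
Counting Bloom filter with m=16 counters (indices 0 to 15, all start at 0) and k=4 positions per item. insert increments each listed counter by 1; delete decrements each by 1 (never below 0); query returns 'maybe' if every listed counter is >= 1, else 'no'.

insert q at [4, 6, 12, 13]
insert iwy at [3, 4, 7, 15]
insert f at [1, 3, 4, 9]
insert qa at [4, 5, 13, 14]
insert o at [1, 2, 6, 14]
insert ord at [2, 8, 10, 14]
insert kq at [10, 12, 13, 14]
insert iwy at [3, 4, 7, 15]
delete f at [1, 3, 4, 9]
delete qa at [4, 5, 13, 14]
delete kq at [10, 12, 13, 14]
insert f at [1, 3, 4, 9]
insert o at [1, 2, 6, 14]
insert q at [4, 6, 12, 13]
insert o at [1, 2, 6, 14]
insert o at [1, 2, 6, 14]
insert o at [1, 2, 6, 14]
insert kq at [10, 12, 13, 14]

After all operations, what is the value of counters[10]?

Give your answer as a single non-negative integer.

Answer: 2

Derivation:
Step 1: insert q at [4, 6, 12, 13] -> counters=[0,0,0,0,1,0,1,0,0,0,0,0,1,1,0,0]
Step 2: insert iwy at [3, 4, 7, 15] -> counters=[0,0,0,1,2,0,1,1,0,0,0,0,1,1,0,1]
Step 3: insert f at [1, 3, 4, 9] -> counters=[0,1,0,2,3,0,1,1,0,1,0,0,1,1,0,1]
Step 4: insert qa at [4, 5, 13, 14] -> counters=[0,1,0,2,4,1,1,1,0,1,0,0,1,2,1,1]
Step 5: insert o at [1, 2, 6, 14] -> counters=[0,2,1,2,4,1,2,1,0,1,0,0,1,2,2,1]
Step 6: insert ord at [2, 8, 10, 14] -> counters=[0,2,2,2,4,1,2,1,1,1,1,0,1,2,3,1]
Step 7: insert kq at [10, 12, 13, 14] -> counters=[0,2,2,2,4,1,2,1,1,1,2,0,2,3,4,1]
Step 8: insert iwy at [3, 4, 7, 15] -> counters=[0,2,2,3,5,1,2,2,1,1,2,0,2,3,4,2]
Step 9: delete f at [1, 3, 4, 9] -> counters=[0,1,2,2,4,1,2,2,1,0,2,0,2,3,4,2]
Step 10: delete qa at [4, 5, 13, 14] -> counters=[0,1,2,2,3,0,2,2,1,0,2,0,2,2,3,2]
Step 11: delete kq at [10, 12, 13, 14] -> counters=[0,1,2,2,3,0,2,2,1,0,1,0,1,1,2,2]
Step 12: insert f at [1, 3, 4, 9] -> counters=[0,2,2,3,4,0,2,2,1,1,1,0,1,1,2,2]
Step 13: insert o at [1, 2, 6, 14] -> counters=[0,3,3,3,4,0,3,2,1,1,1,0,1,1,3,2]
Step 14: insert q at [4, 6, 12, 13] -> counters=[0,3,3,3,5,0,4,2,1,1,1,0,2,2,3,2]
Step 15: insert o at [1, 2, 6, 14] -> counters=[0,4,4,3,5,0,5,2,1,1,1,0,2,2,4,2]
Step 16: insert o at [1, 2, 6, 14] -> counters=[0,5,5,3,5,0,6,2,1,1,1,0,2,2,5,2]
Step 17: insert o at [1, 2, 6, 14] -> counters=[0,6,6,3,5,0,7,2,1,1,1,0,2,2,6,2]
Step 18: insert kq at [10, 12, 13, 14] -> counters=[0,6,6,3,5,0,7,2,1,1,2,0,3,3,7,2]
Final counters=[0,6,6,3,5,0,7,2,1,1,2,0,3,3,7,2] -> counters[10]=2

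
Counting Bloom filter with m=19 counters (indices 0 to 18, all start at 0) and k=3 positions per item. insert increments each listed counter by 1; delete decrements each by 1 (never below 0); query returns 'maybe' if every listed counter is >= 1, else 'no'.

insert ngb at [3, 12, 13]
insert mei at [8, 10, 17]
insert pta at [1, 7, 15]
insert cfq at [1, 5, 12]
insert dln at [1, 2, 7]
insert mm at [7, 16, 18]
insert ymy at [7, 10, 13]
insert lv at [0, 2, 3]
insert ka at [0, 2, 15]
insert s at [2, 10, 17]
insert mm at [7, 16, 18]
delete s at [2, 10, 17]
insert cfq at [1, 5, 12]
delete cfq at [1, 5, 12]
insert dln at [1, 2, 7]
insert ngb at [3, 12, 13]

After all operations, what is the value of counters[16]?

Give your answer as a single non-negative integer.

Step 1: insert ngb at [3, 12, 13] -> counters=[0,0,0,1,0,0,0,0,0,0,0,0,1,1,0,0,0,0,0]
Step 2: insert mei at [8, 10, 17] -> counters=[0,0,0,1,0,0,0,0,1,0,1,0,1,1,0,0,0,1,0]
Step 3: insert pta at [1, 7, 15] -> counters=[0,1,0,1,0,0,0,1,1,0,1,0,1,1,0,1,0,1,0]
Step 4: insert cfq at [1, 5, 12] -> counters=[0,2,0,1,0,1,0,1,1,0,1,0,2,1,0,1,0,1,0]
Step 5: insert dln at [1, 2, 7] -> counters=[0,3,1,1,0,1,0,2,1,0,1,0,2,1,0,1,0,1,0]
Step 6: insert mm at [7, 16, 18] -> counters=[0,3,1,1,0,1,0,3,1,0,1,0,2,1,0,1,1,1,1]
Step 7: insert ymy at [7, 10, 13] -> counters=[0,3,1,1,0,1,0,4,1,0,2,0,2,2,0,1,1,1,1]
Step 8: insert lv at [0, 2, 3] -> counters=[1,3,2,2,0,1,0,4,1,0,2,0,2,2,0,1,1,1,1]
Step 9: insert ka at [0, 2, 15] -> counters=[2,3,3,2,0,1,0,4,1,0,2,0,2,2,0,2,1,1,1]
Step 10: insert s at [2, 10, 17] -> counters=[2,3,4,2,0,1,0,4,1,0,3,0,2,2,0,2,1,2,1]
Step 11: insert mm at [7, 16, 18] -> counters=[2,3,4,2,0,1,0,5,1,0,3,0,2,2,0,2,2,2,2]
Step 12: delete s at [2, 10, 17] -> counters=[2,3,3,2,0,1,0,5,1,0,2,0,2,2,0,2,2,1,2]
Step 13: insert cfq at [1, 5, 12] -> counters=[2,4,3,2,0,2,0,5,1,0,2,0,3,2,0,2,2,1,2]
Step 14: delete cfq at [1, 5, 12] -> counters=[2,3,3,2,0,1,0,5,1,0,2,0,2,2,0,2,2,1,2]
Step 15: insert dln at [1, 2, 7] -> counters=[2,4,4,2,0,1,0,6,1,0,2,0,2,2,0,2,2,1,2]
Step 16: insert ngb at [3, 12, 13] -> counters=[2,4,4,3,0,1,0,6,1,0,2,0,3,3,0,2,2,1,2]
Final counters=[2,4,4,3,0,1,0,6,1,0,2,0,3,3,0,2,2,1,2] -> counters[16]=2

Answer: 2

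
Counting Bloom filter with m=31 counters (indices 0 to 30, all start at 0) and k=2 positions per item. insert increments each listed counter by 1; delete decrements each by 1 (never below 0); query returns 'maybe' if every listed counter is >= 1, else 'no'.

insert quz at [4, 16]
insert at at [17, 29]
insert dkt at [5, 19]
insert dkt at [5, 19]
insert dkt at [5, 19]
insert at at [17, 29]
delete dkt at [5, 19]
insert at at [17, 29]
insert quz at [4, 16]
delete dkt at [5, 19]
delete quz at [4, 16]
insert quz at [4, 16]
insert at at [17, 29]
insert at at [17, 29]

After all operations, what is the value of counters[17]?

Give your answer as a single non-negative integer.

Answer: 5

Derivation:
Step 1: insert quz at [4, 16] -> counters=[0,0,0,0,1,0,0,0,0,0,0,0,0,0,0,0,1,0,0,0,0,0,0,0,0,0,0,0,0,0,0]
Step 2: insert at at [17, 29] -> counters=[0,0,0,0,1,0,0,0,0,0,0,0,0,0,0,0,1,1,0,0,0,0,0,0,0,0,0,0,0,1,0]
Step 3: insert dkt at [5, 19] -> counters=[0,0,0,0,1,1,0,0,0,0,0,0,0,0,0,0,1,1,0,1,0,0,0,0,0,0,0,0,0,1,0]
Step 4: insert dkt at [5, 19] -> counters=[0,0,0,0,1,2,0,0,0,0,0,0,0,0,0,0,1,1,0,2,0,0,0,0,0,0,0,0,0,1,0]
Step 5: insert dkt at [5, 19] -> counters=[0,0,0,0,1,3,0,0,0,0,0,0,0,0,0,0,1,1,0,3,0,0,0,0,0,0,0,0,0,1,0]
Step 6: insert at at [17, 29] -> counters=[0,0,0,0,1,3,0,0,0,0,0,0,0,0,0,0,1,2,0,3,0,0,0,0,0,0,0,0,0,2,0]
Step 7: delete dkt at [5, 19] -> counters=[0,0,0,0,1,2,0,0,0,0,0,0,0,0,0,0,1,2,0,2,0,0,0,0,0,0,0,0,0,2,0]
Step 8: insert at at [17, 29] -> counters=[0,0,0,0,1,2,0,0,0,0,0,0,0,0,0,0,1,3,0,2,0,0,0,0,0,0,0,0,0,3,0]
Step 9: insert quz at [4, 16] -> counters=[0,0,0,0,2,2,0,0,0,0,0,0,0,0,0,0,2,3,0,2,0,0,0,0,0,0,0,0,0,3,0]
Step 10: delete dkt at [5, 19] -> counters=[0,0,0,0,2,1,0,0,0,0,0,0,0,0,0,0,2,3,0,1,0,0,0,0,0,0,0,0,0,3,0]
Step 11: delete quz at [4, 16] -> counters=[0,0,0,0,1,1,0,0,0,0,0,0,0,0,0,0,1,3,0,1,0,0,0,0,0,0,0,0,0,3,0]
Step 12: insert quz at [4, 16] -> counters=[0,0,0,0,2,1,0,0,0,0,0,0,0,0,0,0,2,3,0,1,0,0,0,0,0,0,0,0,0,3,0]
Step 13: insert at at [17, 29] -> counters=[0,0,0,0,2,1,0,0,0,0,0,0,0,0,0,0,2,4,0,1,0,0,0,0,0,0,0,0,0,4,0]
Step 14: insert at at [17, 29] -> counters=[0,0,0,0,2,1,0,0,0,0,0,0,0,0,0,0,2,5,0,1,0,0,0,0,0,0,0,0,0,5,0]
Final counters=[0,0,0,0,2,1,0,0,0,0,0,0,0,0,0,0,2,5,0,1,0,0,0,0,0,0,0,0,0,5,0] -> counters[17]=5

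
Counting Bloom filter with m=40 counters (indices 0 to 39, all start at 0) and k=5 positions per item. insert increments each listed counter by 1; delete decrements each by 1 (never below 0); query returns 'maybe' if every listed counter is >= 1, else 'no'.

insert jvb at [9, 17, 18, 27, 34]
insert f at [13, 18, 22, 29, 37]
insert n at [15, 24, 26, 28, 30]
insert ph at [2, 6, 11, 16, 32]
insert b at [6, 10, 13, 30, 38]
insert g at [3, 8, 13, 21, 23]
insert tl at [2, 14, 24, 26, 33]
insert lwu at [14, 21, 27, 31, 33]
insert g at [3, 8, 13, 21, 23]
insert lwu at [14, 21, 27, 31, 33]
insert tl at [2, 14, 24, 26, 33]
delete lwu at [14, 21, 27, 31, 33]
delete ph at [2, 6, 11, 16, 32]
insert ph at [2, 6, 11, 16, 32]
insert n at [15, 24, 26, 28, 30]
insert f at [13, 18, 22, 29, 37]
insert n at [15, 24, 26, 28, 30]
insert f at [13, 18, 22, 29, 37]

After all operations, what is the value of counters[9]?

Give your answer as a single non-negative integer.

Step 1: insert jvb at [9, 17, 18, 27, 34] -> counters=[0,0,0,0,0,0,0,0,0,1,0,0,0,0,0,0,0,1,1,0,0,0,0,0,0,0,0,1,0,0,0,0,0,0,1,0,0,0,0,0]
Step 2: insert f at [13, 18, 22, 29, 37] -> counters=[0,0,0,0,0,0,0,0,0,1,0,0,0,1,0,0,0,1,2,0,0,0,1,0,0,0,0,1,0,1,0,0,0,0,1,0,0,1,0,0]
Step 3: insert n at [15, 24, 26, 28, 30] -> counters=[0,0,0,0,0,0,0,0,0,1,0,0,0,1,0,1,0,1,2,0,0,0,1,0,1,0,1,1,1,1,1,0,0,0,1,0,0,1,0,0]
Step 4: insert ph at [2, 6, 11, 16, 32] -> counters=[0,0,1,0,0,0,1,0,0,1,0,1,0,1,0,1,1,1,2,0,0,0,1,0,1,0,1,1,1,1,1,0,1,0,1,0,0,1,0,0]
Step 5: insert b at [6, 10, 13, 30, 38] -> counters=[0,0,1,0,0,0,2,0,0,1,1,1,0,2,0,1,1,1,2,0,0,0,1,0,1,0,1,1,1,1,2,0,1,0,1,0,0,1,1,0]
Step 6: insert g at [3, 8, 13, 21, 23] -> counters=[0,0,1,1,0,0,2,0,1,1,1,1,0,3,0,1,1,1,2,0,0,1,1,1,1,0,1,1,1,1,2,0,1,0,1,0,0,1,1,0]
Step 7: insert tl at [2, 14, 24, 26, 33] -> counters=[0,0,2,1,0,0,2,0,1,1,1,1,0,3,1,1,1,1,2,0,0,1,1,1,2,0,2,1,1,1,2,0,1,1,1,0,0,1,1,0]
Step 8: insert lwu at [14, 21, 27, 31, 33] -> counters=[0,0,2,1,0,0,2,0,1,1,1,1,0,3,2,1,1,1,2,0,0,2,1,1,2,0,2,2,1,1,2,1,1,2,1,0,0,1,1,0]
Step 9: insert g at [3, 8, 13, 21, 23] -> counters=[0,0,2,2,0,0,2,0,2,1,1,1,0,4,2,1,1,1,2,0,0,3,1,2,2,0,2,2,1,1,2,1,1,2,1,0,0,1,1,0]
Step 10: insert lwu at [14, 21, 27, 31, 33] -> counters=[0,0,2,2,0,0,2,0,2,1,1,1,0,4,3,1,1,1,2,0,0,4,1,2,2,0,2,3,1,1,2,2,1,3,1,0,0,1,1,0]
Step 11: insert tl at [2, 14, 24, 26, 33] -> counters=[0,0,3,2,0,0,2,0,2,1,1,1,0,4,4,1,1,1,2,0,0,4,1,2,3,0,3,3,1,1,2,2,1,4,1,0,0,1,1,0]
Step 12: delete lwu at [14, 21, 27, 31, 33] -> counters=[0,0,3,2,0,0,2,0,2,1,1,1,0,4,3,1,1,1,2,0,0,3,1,2,3,0,3,2,1,1,2,1,1,3,1,0,0,1,1,0]
Step 13: delete ph at [2, 6, 11, 16, 32] -> counters=[0,0,2,2,0,0,1,0,2,1,1,0,0,4,3,1,0,1,2,0,0,3,1,2,3,0,3,2,1,1,2,1,0,3,1,0,0,1,1,0]
Step 14: insert ph at [2, 6, 11, 16, 32] -> counters=[0,0,3,2,0,0,2,0,2,1,1,1,0,4,3,1,1,1,2,0,0,3,1,2,3,0,3,2,1,1,2,1,1,3,1,0,0,1,1,0]
Step 15: insert n at [15, 24, 26, 28, 30] -> counters=[0,0,3,2,0,0,2,0,2,1,1,1,0,4,3,2,1,1,2,0,0,3,1,2,4,0,4,2,2,1,3,1,1,3,1,0,0,1,1,0]
Step 16: insert f at [13, 18, 22, 29, 37] -> counters=[0,0,3,2,0,0,2,0,2,1,1,1,0,5,3,2,1,1,3,0,0,3,2,2,4,0,4,2,2,2,3,1,1,3,1,0,0,2,1,0]
Step 17: insert n at [15, 24, 26, 28, 30] -> counters=[0,0,3,2,0,0,2,0,2,1,1,1,0,5,3,3,1,1,3,0,0,3,2,2,5,0,5,2,3,2,4,1,1,3,1,0,0,2,1,0]
Step 18: insert f at [13, 18, 22, 29, 37] -> counters=[0,0,3,2,0,0,2,0,2,1,1,1,0,6,3,3,1,1,4,0,0,3,3,2,5,0,5,2,3,3,4,1,1,3,1,0,0,3,1,0]
Final counters=[0,0,3,2,0,0,2,0,2,1,1,1,0,6,3,3,1,1,4,0,0,3,3,2,5,0,5,2,3,3,4,1,1,3,1,0,0,3,1,0] -> counters[9]=1

Answer: 1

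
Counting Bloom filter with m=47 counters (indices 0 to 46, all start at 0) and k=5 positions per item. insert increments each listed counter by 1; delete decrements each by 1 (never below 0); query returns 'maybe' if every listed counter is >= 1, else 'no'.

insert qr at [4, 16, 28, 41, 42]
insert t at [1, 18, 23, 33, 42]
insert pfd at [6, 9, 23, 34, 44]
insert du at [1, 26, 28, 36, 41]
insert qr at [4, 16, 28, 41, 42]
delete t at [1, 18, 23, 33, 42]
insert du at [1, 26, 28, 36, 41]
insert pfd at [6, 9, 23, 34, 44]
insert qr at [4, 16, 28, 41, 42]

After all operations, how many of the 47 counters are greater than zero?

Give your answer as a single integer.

Answer: 13

Derivation:
Step 1: insert qr at [4, 16, 28, 41, 42] -> counters=[0,0,0,0,1,0,0,0,0,0,0,0,0,0,0,0,1,0,0,0,0,0,0,0,0,0,0,0,1,0,0,0,0,0,0,0,0,0,0,0,0,1,1,0,0,0,0]
Step 2: insert t at [1, 18, 23, 33, 42] -> counters=[0,1,0,0,1,0,0,0,0,0,0,0,0,0,0,0,1,0,1,0,0,0,0,1,0,0,0,0,1,0,0,0,0,1,0,0,0,0,0,0,0,1,2,0,0,0,0]
Step 3: insert pfd at [6, 9, 23, 34, 44] -> counters=[0,1,0,0,1,0,1,0,0,1,0,0,0,0,0,0,1,0,1,0,0,0,0,2,0,0,0,0,1,0,0,0,0,1,1,0,0,0,0,0,0,1,2,0,1,0,0]
Step 4: insert du at [1, 26, 28, 36, 41] -> counters=[0,2,0,0,1,0,1,0,0,1,0,0,0,0,0,0,1,0,1,0,0,0,0,2,0,0,1,0,2,0,0,0,0,1,1,0,1,0,0,0,0,2,2,0,1,0,0]
Step 5: insert qr at [4, 16, 28, 41, 42] -> counters=[0,2,0,0,2,0,1,0,0,1,0,0,0,0,0,0,2,0,1,0,0,0,0,2,0,0,1,0,3,0,0,0,0,1,1,0,1,0,0,0,0,3,3,0,1,0,0]
Step 6: delete t at [1, 18, 23, 33, 42] -> counters=[0,1,0,0,2,0,1,0,0,1,0,0,0,0,0,0,2,0,0,0,0,0,0,1,0,0,1,0,3,0,0,0,0,0,1,0,1,0,0,0,0,3,2,0,1,0,0]
Step 7: insert du at [1, 26, 28, 36, 41] -> counters=[0,2,0,0,2,0,1,0,0,1,0,0,0,0,0,0,2,0,0,0,0,0,0,1,0,0,2,0,4,0,0,0,0,0,1,0,2,0,0,0,0,4,2,0,1,0,0]
Step 8: insert pfd at [6, 9, 23, 34, 44] -> counters=[0,2,0,0,2,0,2,0,0,2,0,0,0,0,0,0,2,0,0,0,0,0,0,2,0,0,2,0,4,0,0,0,0,0,2,0,2,0,0,0,0,4,2,0,2,0,0]
Step 9: insert qr at [4, 16, 28, 41, 42] -> counters=[0,2,0,0,3,0,2,0,0,2,0,0,0,0,0,0,3,0,0,0,0,0,0,2,0,0,2,0,5,0,0,0,0,0,2,0,2,0,0,0,0,5,3,0,2,0,0]
Final counters=[0,2,0,0,3,0,2,0,0,2,0,0,0,0,0,0,3,0,0,0,0,0,0,2,0,0,2,0,5,0,0,0,0,0,2,0,2,0,0,0,0,5,3,0,2,0,0] -> 13 nonzero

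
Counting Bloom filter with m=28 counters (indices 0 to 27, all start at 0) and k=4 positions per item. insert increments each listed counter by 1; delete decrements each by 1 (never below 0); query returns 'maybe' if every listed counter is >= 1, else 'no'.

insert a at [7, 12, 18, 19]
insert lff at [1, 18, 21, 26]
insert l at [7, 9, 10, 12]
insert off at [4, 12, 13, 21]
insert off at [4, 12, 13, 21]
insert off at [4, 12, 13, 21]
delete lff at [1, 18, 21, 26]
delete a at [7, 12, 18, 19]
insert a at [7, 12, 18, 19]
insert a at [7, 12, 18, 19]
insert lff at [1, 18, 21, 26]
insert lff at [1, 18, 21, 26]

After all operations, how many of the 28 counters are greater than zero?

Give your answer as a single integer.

Answer: 11

Derivation:
Step 1: insert a at [7, 12, 18, 19] -> counters=[0,0,0,0,0,0,0,1,0,0,0,0,1,0,0,0,0,0,1,1,0,0,0,0,0,0,0,0]
Step 2: insert lff at [1, 18, 21, 26] -> counters=[0,1,0,0,0,0,0,1,0,0,0,0,1,0,0,0,0,0,2,1,0,1,0,0,0,0,1,0]
Step 3: insert l at [7, 9, 10, 12] -> counters=[0,1,0,0,0,0,0,2,0,1,1,0,2,0,0,0,0,0,2,1,0,1,0,0,0,0,1,0]
Step 4: insert off at [4, 12, 13, 21] -> counters=[0,1,0,0,1,0,0,2,0,1,1,0,3,1,0,0,0,0,2,1,0,2,0,0,0,0,1,0]
Step 5: insert off at [4, 12, 13, 21] -> counters=[0,1,0,0,2,0,0,2,0,1,1,0,4,2,0,0,0,0,2,1,0,3,0,0,0,0,1,0]
Step 6: insert off at [4, 12, 13, 21] -> counters=[0,1,0,0,3,0,0,2,0,1,1,0,5,3,0,0,0,0,2,1,0,4,0,0,0,0,1,0]
Step 7: delete lff at [1, 18, 21, 26] -> counters=[0,0,0,0,3,0,0,2,0,1,1,0,5,3,0,0,0,0,1,1,0,3,0,0,0,0,0,0]
Step 8: delete a at [7, 12, 18, 19] -> counters=[0,0,0,0,3,0,0,1,0,1,1,0,4,3,0,0,0,0,0,0,0,3,0,0,0,0,0,0]
Step 9: insert a at [7, 12, 18, 19] -> counters=[0,0,0,0,3,0,0,2,0,1,1,0,5,3,0,0,0,0,1,1,0,3,0,0,0,0,0,0]
Step 10: insert a at [7, 12, 18, 19] -> counters=[0,0,0,0,3,0,0,3,0,1,1,0,6,3,0,0,0,0,2,2,0,3,0,0,0,0,0,0]
Step 11: insert lff at [1, 18, 21, 26] -> counters=[0,1,0,0,3,0,0,3,0,1,1,0,6,3,0,0,0,0,3,2,0,4,0,0,0,0,1,0]
Step 12: insert lff at [1, 18, 21, 26] -> counters=[0,2,0,0,3,0,0,3,0,1,1,0,6,3,0,0,0,0,4,2,0,5,0,0,0,0,2,0]
Final counters=[0,2,0,0,3,0,0,3,0,1,1,0,6,3,0,0,0,0,4,2,0,5,0,0,0,0,2,0] -> 11 nonzero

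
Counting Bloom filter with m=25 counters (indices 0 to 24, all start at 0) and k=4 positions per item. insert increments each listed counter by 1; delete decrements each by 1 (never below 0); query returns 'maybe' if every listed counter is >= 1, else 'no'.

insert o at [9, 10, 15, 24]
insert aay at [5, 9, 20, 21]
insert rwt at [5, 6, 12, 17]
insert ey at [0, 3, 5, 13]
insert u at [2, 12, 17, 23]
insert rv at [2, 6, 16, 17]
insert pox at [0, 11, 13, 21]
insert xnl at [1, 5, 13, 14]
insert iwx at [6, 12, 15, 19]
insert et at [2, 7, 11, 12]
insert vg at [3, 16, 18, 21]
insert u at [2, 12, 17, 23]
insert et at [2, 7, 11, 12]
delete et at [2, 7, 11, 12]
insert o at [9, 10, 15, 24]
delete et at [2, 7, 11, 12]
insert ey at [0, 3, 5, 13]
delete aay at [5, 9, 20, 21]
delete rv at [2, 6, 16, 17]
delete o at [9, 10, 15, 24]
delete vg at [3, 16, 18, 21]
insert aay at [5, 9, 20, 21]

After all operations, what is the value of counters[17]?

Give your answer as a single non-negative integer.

Answer: 3

Derivation:
Step 1: insert o at [9, 10, 15, 24] -> counters=[0,0,0,0,0,0,0,0,0,1,1,0,0,0,0,1,0,0,0,0,0,0,0,0,1]
Step 2: insert aay at [5, 9, 20, 21] -> counters=[0,0,0,0,0,1,0,0,0,2,1,0,0,0,0,1,0,0,0,0,1,1,0,0,1]
Step 3: insert rwt at [5, 6, 12, 17] -> counters=[0,0,0,0,0,2,1,0,0,2,1,0,1,0,0,1,0,1,0,0,1,1,0,0,1]
Step 4: insert ey at [0, 3, 5, 13] -> counters=[1,0,0,1,0,3,1,0,0,2,1,0,1,1,0,1,0,1,0,0,1,1,0,0,1]
Step 5: insert u at [2, 12, 17, 23] -> counters=[1,0,1,1,0,3,1,0,0,2,1,0,2,1,0,1,0,2,0,0,1,1,0,1,1]
Step 6: insert rv at [2, 6, 16, 17] -> counters=[1,0,2,1,0,3,2,0,0,2,1,0,2,1,0,1,1,3,0,0,1,1,0,1,1]
Step 7: insert pox at [0, 11, 13, 21] -> counters=[2,0,2,1,0,3,2,0,0,2,1,1,2,2,0,1,1,3,0,0,1,2,0,1,1]
Step 8: insert xnl at [1, 5, 13, 14] -> counters=[2,1,2,1,0,4,2,0,0,2,1,1,2,3,1,1,1,3,0,0,1,2,0,1,1]
Step 9: insert iwx at [6, 12, 15, 19] -> counters=[2,1,2,1,0,4,3,0,0,2,1,1,3,3,1,2,1,3,0,1,1,2,0,1,1]
Step 10: insert et at [2, 7, 11, 12] -> counters=[2,1,3,1,0,4,3,1,0,2,1,2,4,3,1,2,1,3,0,1,1,2,0,1,1]
Step 11: insert vg at [3, 16, 18, 21] -> counters=[2,1,3,2,0,4,3,1,0,2,1,2,4,3,1,2,2,3,1,1,1,3,0,1,1]
Step 12: insert u at [2, 12, 17, 23] -> counters=[2,1,4,2,0,4,3,1,0,2,1,2,5,3,1,2,2,4,1,1,1,3,0,2,1]
Step 13: insert et at [2, 7, 11, 12] -> counters=[2,1,5,2,0,4,3,2,0,2,1,3,6,3,1,2,2,4,1,1,1,3,0,2,1]
Step 14: delete et at [2, 7, 11, 12] -> counters=[2,1,4,2,0,4,3,1,0,2,1,2,5,3,1,2,2,4,1,1,1,3,0,2,1]
Step 15: insert o at [9, 10, 15, 24] -> counters=[2,1,4,2,0,4,3,1,0,3,2,2,5,3,1,3,2,4,1,1,1,3,0,2,2]
Step 16: delete et at [2, 7, 11, 12] -> counters=[2,1,3,2,0,4,3,0,0,3,2,1,4,3,1,3,2,4,1,1,1,3,0,2,2]
Step 17: insert ey at [0, 3, 5, 13] -> counters=[3,1,3,3,0,5,3,0,0,3,2,1,4,4,1,3,2,4,1,1,1,3,0,2,2]
Step 18: delete aay at [5, 9, 20, 21] -> counters=[3,1,3,3,0,4,3,0,0,2,2,1,4,4,1,3,2,4,1,1,0,2,0,2,2]
Step 19: delete rv at [2, 6, 16, 17] -> counters=[3,1,2,3,0,4,2,0,0,2,2,1,4,4,1,3,1,3,1,1,0,2,0,2,2]
Step 20: delete o at [9, 10, 15, 24] -> counters=[3,1,2,3,0,4,2,0,0,1,1,1,4,4,1,2,1,3,1,1,0,2,0,2,1]
Step 21: delete vg at [3, 16, 18, 21] -> counters=[3,1,2,2,0,4,2,0,0,1,1,1,4,4,1,2,0,3,0,1,0,1,0,2,1]
Step 22: insert aay at [5, 9, 20, 21] -> counters=[3,1,2,2,0,5,2,0,0,2,1,1,4,4,1,2,0,3,0,1,1,2,0,2,1]
Final counters=[3,1,2,2,0,5,2,0,0,2,1,1,4,4,1,2,0,3,0,1,1,2,0,2,1] -> counters[17]=3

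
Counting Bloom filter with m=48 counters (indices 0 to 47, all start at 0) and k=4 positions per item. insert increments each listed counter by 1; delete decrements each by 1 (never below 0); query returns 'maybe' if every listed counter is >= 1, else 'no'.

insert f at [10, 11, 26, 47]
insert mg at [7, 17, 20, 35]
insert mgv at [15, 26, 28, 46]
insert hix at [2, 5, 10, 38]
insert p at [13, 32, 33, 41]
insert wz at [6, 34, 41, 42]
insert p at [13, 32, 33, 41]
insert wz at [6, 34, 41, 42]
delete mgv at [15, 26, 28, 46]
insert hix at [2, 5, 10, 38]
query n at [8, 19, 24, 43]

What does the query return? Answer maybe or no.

Answer: no

Derivation:
Step 1: insert f at [10, 11, 26, 47] -> counters=[0,0,0,0,0,0,0,0,0,0,1,1,0,0,0,0,0,0,0,0,0,0,0,0,0,0,1,0,0,0,0,0,0,0,0,0,0,0,0,0,0,0,0,0,0,0,0,1]
Step 2: insert mg at [7, 17, 20, 35] -> counters=[0,0,0,0,0,0,0,1,0,0,1,1,0,0,0,0,0,1,0,0,1,0,0,0,0,0,1,0,0,0,0,0,0,0,0,1,0,0,0,0,0,0,0,0,0,0,0,1]
Step 3: insert mgv at [15, 26, 28, 46] -> counters=[0,0,0,0,0,0,0,1,0,0,1,1,0,0,0,1,0,1,0,0,1,0,0,0,0,0,2,0,1,0,0,0,0,0,0,1,0,0,0,0,0,0,0,0,0,0,1,1]
Step 4: insert hix at [2, 5, 10, 38] -> counters=[0,0,1,0,0,1,0,1,0,0,2,1,0,0,0,1,0,1,0,0,1,0,0,0,0,0,2,0,1,0,0,0,0,0,0,1,0,0,1,0,0,0,0,0,0,0,1,1]
Step 5: insert p at [13, 32, 33, 41] -> counters=[0,0,1,0,0,1,0,1,0,0,2,1,0,1,0,1,0,1,0,0,1,0,0,0,0,0,2,0,1,0,0,0,1,1,0,1,0,0,1,0,0,1,0,0,0,0,1,1]
Step 6: insert wz at [6, 34, 41, 42] -> counters=[0,0,1,0,0,1,1,1,0,0,2,1,0,1,0,1,0,1,0,0,1,0,0,0,0,0,2,0,1,0,0,0,1,1,1,1,0,0,1,0,0,2,1,0,0,0,1,1]
Step 7: insert p at [13, 32, 33, 41] -> counters=[0,0,1,0,0,1,1,1,0,0,2,1,0,2,0,1,0,1,0,0,1,0,0,0,0,0,2,0,1,0,0,0,2,2,1,1,0,0,1,0,0,3,1,0,0,0,1,1]
Step 8: insert wz at [6, 34, 41, 42] -> counters=[0,0,1,0,0,1,2,1,0,0,2,1,0,2,0,1,0,1,0,0,1,0,0,0,0,0,2,0,1,0,0,0,2,2,2,1,0,0,1,0,0,4,2,0,0,0,1,1]
Step 9: delete mgv at [15, 26, 28, 46] -> counters=[0,0,1,0,0,1,2,1,0,0,2,1,0,2,0,0,0,1,0,0,1,0,0,0,0,0,1,0,0,0,0,0,2,2,2,1,0,0,1,0,0,4,2,0,0,0,0,1]
Step 10: insert hix at [2, 5, 10, 38] -> counters=[0,0,2,0,0,2,2,1,0,0,3,1,0,2,0,0,0,1,0,0,1,0,0,0,0,0,1,0,0,0,0,0,2,2,2,1,0,0,2,0,0,4,2,0,0,0,0,1]
Query n: check counters[8]=0 counters[19]=0 counters[24]=0 counters[43]=0 -> no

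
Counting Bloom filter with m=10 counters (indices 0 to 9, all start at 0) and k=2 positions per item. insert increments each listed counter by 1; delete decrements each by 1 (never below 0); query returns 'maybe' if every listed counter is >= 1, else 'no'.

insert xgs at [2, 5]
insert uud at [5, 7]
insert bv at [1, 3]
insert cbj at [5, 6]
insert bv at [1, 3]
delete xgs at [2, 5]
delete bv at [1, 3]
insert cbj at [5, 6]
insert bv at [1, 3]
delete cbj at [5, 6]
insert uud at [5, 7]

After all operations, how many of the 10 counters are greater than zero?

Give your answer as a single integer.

Step 1: insert xgs at [2, 5] -> counters=[0,0,1,0,0,1,0,0,0,0]
Step 2: insert uud at [5, 7] -> counters=[0,0,1,0,0,2,0,1,0,0]
Step 3: insert bv at [1, 3] -> counters=[0,1,1,1,0,2,0,1,0,0]
Step 4: insert cbj at [5, 6] -> counters=[0,1,1,1,0,3,1,1,0,0]
Step 5: insert bv at [1, 3] -> counters=[0,2,1,2,0,3,1,1,0,0]
Step 6: delete xgs at [2, 5] -> counters=[0,2,0,2,0,2,1,1,0,0]
Step 7: delete bv at [1, 3] -> counters=[0,1,0,1,0,2,1,1,0,0]
Step 8: insert cbj at [5, 6] -> counters=[0,1,0,1,0,3,2,1,0,0]
Step 9: insert bv at [1, 3] -> counters=[0,2,0,2,0,3,2,1,0,0]
Step 10: delete cbj at [5, 6] -> counters=[0,2,0,2,0,2,1,1,0,0]
Step 11: insert uud at [5, 7] -> counters=[0,2,0,2,0,3,1,2,0,0]
Final counters=[0,2,0,2,0,3,1,2,0,0] -> 5 nonzero

Answer: 5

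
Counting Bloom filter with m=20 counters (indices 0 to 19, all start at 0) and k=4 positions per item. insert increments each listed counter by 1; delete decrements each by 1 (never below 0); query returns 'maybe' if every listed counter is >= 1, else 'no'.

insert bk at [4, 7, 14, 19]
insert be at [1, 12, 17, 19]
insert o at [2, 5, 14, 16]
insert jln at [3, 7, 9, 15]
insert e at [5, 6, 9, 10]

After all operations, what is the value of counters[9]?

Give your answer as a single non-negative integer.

Answer: 2

Derivation:
Step 1: insert bk at [4, 7, 14, 19] -> counters=[0,0,0,0,1,0,0,1,0,0,0,0,0,0,1,0,0,0,0,1]
Step 2: insert be at [1, 12, 17, 19] -> counters=[0,1,0,0,1,0,0,1,0,0,0,0,1,0,1,0,0,1,0,2]
Step 3: insert o at [2, 5, 14, 16] -> counters=[0,1,1,0,1,1,0,1,0,0,0,0,1,0,2,0,1,1,0,2]
Step 4: insert jln at [3, 7, 9, 15] -> counters=[0,1,1,1,1,1,0,2,0,1,0,0,1,0,2,1,1,1,0,2]
Step 5: insert e at [5, 6, 9, 10] -> counters=[0,1,1,1,1,2,1,2,0,2,1,0,1,0,2,1,1,1,0,2]
Final counters=[0,1,1,1,1,2,1,2,0,2,1,0,1,0,2,1,1,1,0,2] -> counters[9]=2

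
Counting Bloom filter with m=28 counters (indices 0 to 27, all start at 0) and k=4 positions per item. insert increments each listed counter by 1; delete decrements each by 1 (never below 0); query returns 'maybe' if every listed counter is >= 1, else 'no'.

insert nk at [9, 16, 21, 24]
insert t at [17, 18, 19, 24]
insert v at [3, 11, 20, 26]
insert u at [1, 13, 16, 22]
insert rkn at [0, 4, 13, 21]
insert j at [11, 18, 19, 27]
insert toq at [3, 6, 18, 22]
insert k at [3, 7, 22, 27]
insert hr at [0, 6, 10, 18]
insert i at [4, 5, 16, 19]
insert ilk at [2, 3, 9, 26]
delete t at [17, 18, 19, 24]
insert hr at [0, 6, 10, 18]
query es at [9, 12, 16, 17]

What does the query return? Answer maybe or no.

Answer: no

Derivation:
Step 1: insert nk at [9, 16, 21, 24] -> counters=[0,0,0,0,0,0,0,0,0,1,0,0,0,0,0,0,1,0,0,0,0,1,0,0,1,0,0,0]
Step 2: insert t at [17, 18, 19, 24] -> counters=[0,0,0,0,0,0,0,0,0,1,0,0,0,0,0,0,1,1,1,1,0,1,0,0,2,0,0,0]
Step 3: insert v at [3, 11, 20, 26] -> counters=[0,0,0,1,0,0,0,0,0,1,0,1,0,0,0,0,1,1,1,1,1,1,0,0,2,0,1,0]
Step 4: insert u at [1, 13, 16, 22] -> counters=[0,1,0,1,0,0,0,0,0,1,0,1,0,1,0,0,2,1,1,1,1,1,1,0,2,0,1,0]
Step 5: insert rkn at [0, 4, 13, 21] -> counters=[1,1,0,1,1,0,0,0,0,1,0,1,0,2,0,0,2,1,1,1,1,2,1,0,2,0,1,0]
Step 6: insert j at [11, 18, 19, 27] -> counters=[1,1,0,1,1,0,0,0,0,1,0,2,0,2,0,0,2,1,2,2,1,2,1,0,2,0,1,1]
Step 7: insert toq at [3, 6, 18, 22] -> counters=[1,1,0,2,1,0,1,0,0,1,0,2,0,2,0,0,2,1,3,2,1,2,2,0,2,0,1,1]
Step 8: insert k at [3, 7, 22, 27] -> counters=[1,1,0,3,1,0,1,1,0,1,0,2,0,2,0,0,2,1,3,2,1,2,3,0,2,0,1,2]
Step 9: insert hr at [0, 6, 10, 18] -> counters=[2,1,0,3,1,0,2,1,0,1,1,2,0,2,0,0,2,1,4,2,1,2,3,0,2,0,1,2]
Step 10: insert i at [4, 5, 16, 19] -> counters=[2,1,0,3,2,1,2,1,0,1,1,2,0,2,0,0,3,1,4,3,1,2,3,0,2,0,1,2]
Step 11: insert ilk at [2, 3, 9, 26] -> counters=[2,1,1,4,2,1,2,1,0,2,1,2,0,2,0,0,3,1,4,3,1,2,3,0,2,0,2,2]
Step 12: delete t at [17, 18, 19, 24] -> counters=[2,1,1,4,2,1,2,1,0,2,1,2,0,2,0,0,3,0,3,2,1,2,3,0,1,0,2,2]
Step 13: insert hr at [0, 6, 10, 18] -> counters=[3,1,1,4,2,1,3,1,0,2,2,2,0,2,0,0,3,0,4,2,1,2,3,0,1,0,2,2]
Query es: check counters[9]=2 counters[12]=0 counters[16]=3 counters[17]=0 -> no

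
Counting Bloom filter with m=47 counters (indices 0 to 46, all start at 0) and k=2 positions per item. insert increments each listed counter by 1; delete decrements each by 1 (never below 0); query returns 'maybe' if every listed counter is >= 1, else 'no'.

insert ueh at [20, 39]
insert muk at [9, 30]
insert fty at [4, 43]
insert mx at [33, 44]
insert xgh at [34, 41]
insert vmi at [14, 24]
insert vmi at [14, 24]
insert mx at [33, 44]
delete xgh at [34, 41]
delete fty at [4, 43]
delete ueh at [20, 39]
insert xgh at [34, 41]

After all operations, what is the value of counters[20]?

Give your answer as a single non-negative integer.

Step 1: insert ueh at [20, 39] -> counters=[0,0,0,0,0,0,0,0,0,0,0,0,0,0,0,0,0,0,0,0,1,0,0,0,0,0,0,0,0,0,0,0,0,0,0,0,0,0,0,1,0,0,0,0,0,0,0]
Step 2: insert muk at [9, 30] -> counters=[0,0,0,0,0,0,0,0,0,1,0,0,0,0,0,0,0,0,0,0,1,0,0,0,0,0,0,0,0,0,1,0,0,0,0,0,0,0,0,1,0,0,0,0,0,0,0]
Step 3: insert fty at [4, 43] -> counters=[0,0,0,0,1,0,0,0,0,1,0,0,0,0,0,0,0,0,0,0,1,0,0,0,0,0,0,0,0,0,1,0,0,0,0,0,0,0,0,1,0,0,0,1,0,0,0]
Step 4: insert mx at [33, 44] -> counters=[0,0,0,0,1,0,0,0,0,1,0,0,0,0,0,0,0,0,0,0,1,0,0,0,0,0,0,0,0,0,1,0,0,1,0,0,0,0,0,1,0,0,0,1,1,0,0]
Step 5: insert xgh at [34, 41] -> counters=[0,0,0,0,1,0,0,0,0,1,0,0,0,0,0,0,0,0,0,0,1,0,0,0,0,0,0,0,0,0,1,0,0,1,1,0,0,0,0,1,0,1,0,1,1,0,0]
Step 6: insert vmi at [14, 24] -> counters=[0,0,0,0,1,0,0,0,0,1,0,0,0,0,1,0,0,0,0,0,1,0,0,0,1,0,0,0,0,0,1,0,0,1,1,0,0,0,0,1,0,1,0,1,1,0,0]
Step 7: insert vmi at [14, 24] -> counters=[0,0,0,0,1,0,0,0,0,1,0,0,0,0,2,0,0,0,0,0,1,0,0,0,2,0,0,0,0,0,1,0,0,1,1,0,0,0,0,1,0,1,0,1,1,0,0]
Step 8: insert mx at [33, 44] -> counters=[0,0,0,0,1,0,0,0,0,1,0,0,0,0,2,0,0,0,0,0,1,0,0,0,2,0,0,0,0,0,1,0,0,2,1,0,0,0,0,1,0,1,0,1,2,0,0]
Step 9: delete xgh at [34, 41] -> counters=[0,0,0,0,1,0,0,0,0,1,0,0,0,0,2,0,0,0,0,0,1,0,0,0,2,0,0,0,0,0,1,0,0,2,0,0,0,0,0,1,0,0,0,1,2,0,0]
Step 10: delete fty at [4, 43] -> counters=[0,0,0,0,0,0,0,0,0,1,0,0,0,0,2,0,0,0,0,0,1,0,0,0,2,0,0,0,0,0,1,0,0,2,0,0,0,0,0,1,0,0,0,0,2,0,0]
Step 11: delete ueh at [20, 39] -> counters=[0,0,0,0,0,0,0,0,0,1,0,0,0,0,2,0,0,0,0,0,0,0,0,0,2,0,0,0,0,0,1,0,0,2,0,0,0,0,0,0,0,0,0,0,2,0,0]
Step 12: insert xgh at [34, 41] -> counters=[0,0,0,0,0,0,0,0,0,1,0,0,0,0,2,0,0,0,0,0,0,0,0,0,2,0,0,0,0,0,1,0,0,2,1,0,0,0,0,0,0,1,0,0,2,0,0]
Final counters=[0,0,0,0,0,0,0,0,0,1,0,0,0,0,2,0,0,0,0,0,0,0,0,0,2,0,0,0,0,0,1,0,0,2,1,0,0,0,0,0,0,1,0,0,2,0,0] -> counters[20]=0

Answer: 0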